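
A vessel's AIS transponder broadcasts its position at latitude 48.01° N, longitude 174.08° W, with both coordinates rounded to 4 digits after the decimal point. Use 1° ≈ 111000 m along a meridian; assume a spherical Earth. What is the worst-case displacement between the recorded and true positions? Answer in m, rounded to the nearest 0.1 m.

6.7 m

Rounding to 4 decimal places leaves each coordinate within ±5e-05° of the true value.
Latitude error → 5e-05 × 111000 = 5.55 m along the meridian.
East–west component at 48.01°: 5e-05° × 111000 × cos 48.01° ≈ 5e-05 × 74259.1 ≈ 3.71295 m.
Worst case both components are at the extreme and orthogonal: √(5.55² + 3.71295²) ≈ 6.67746 m.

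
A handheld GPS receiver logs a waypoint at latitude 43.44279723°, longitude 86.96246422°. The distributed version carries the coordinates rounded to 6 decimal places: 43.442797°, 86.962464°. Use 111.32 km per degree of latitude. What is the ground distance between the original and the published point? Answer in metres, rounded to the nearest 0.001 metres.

Δlat = 43.44279723 − 43.442797 = +0.00000023°; Δlon = 86.96246422 − 86.962464 = +0.00000022°.
N–S: 0.00000023° × 111320 m/° = 0.0256036 m.
E–W at 43.4428°: 0.00000022° × 111320 × cos 43.4428° = 0.00000022 × 111320 × 0.7261 ≈ 0.0177815 m.
Distance: √(0.0256036² + 0.0177815²) ≈ 0.0311725 m.

0.031 metres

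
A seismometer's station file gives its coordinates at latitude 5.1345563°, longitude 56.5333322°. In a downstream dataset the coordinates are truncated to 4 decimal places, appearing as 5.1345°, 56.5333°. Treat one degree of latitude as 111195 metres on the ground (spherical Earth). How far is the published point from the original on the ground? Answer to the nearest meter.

The latitude changed by +0.0000563° and the longitude by +0.0000322°.
North–south shift: 0.0000563 × 111195 = 6.26028 m.
East–west at this latitude: 0.0000322° × 111195 × cos 5.1345° ≈ 0.0000322 × 110749 = 3.56611 m.
Combined displacement = (6.26028² + 3.56611²)^½ ≈ 7.20474 m.

7 meters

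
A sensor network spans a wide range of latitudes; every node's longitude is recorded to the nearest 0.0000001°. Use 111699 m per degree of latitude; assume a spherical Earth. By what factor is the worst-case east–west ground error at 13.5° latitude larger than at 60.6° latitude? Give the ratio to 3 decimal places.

Rounding to 7 decimal places leaves the longitude within ±5e-08° of the true value.
Error at 13.5° = 5e-08° × 111699 × cos 13.5° ≈ 0.0055849 × 0.9724 = 0.0054306 m.
Error at 60.6° = 5e-08° × 111699 × cos 60.6° ≈ 0.0055849 × 0.4909 = 0.0027417 m.
The ratio reduces to cos 13.5° / cos 60.6° = 0.9724/0.4909 ≈ 1.9808.

1.981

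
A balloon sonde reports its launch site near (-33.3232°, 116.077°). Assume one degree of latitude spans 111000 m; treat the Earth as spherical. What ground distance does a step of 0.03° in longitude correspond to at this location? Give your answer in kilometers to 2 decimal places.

2.78 kilometers

At 33.3232° a degree of longitude is 111000 × cos 33.3232° ≈ 92749.9 m, so 0.03° corresponds to 2782.5 m.
That is 2782.5 m = 2.7825 km.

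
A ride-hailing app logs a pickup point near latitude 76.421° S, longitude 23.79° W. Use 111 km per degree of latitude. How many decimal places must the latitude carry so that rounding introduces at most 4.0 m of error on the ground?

One degree of latitude covers 111000 m.
With N decimal places the half-ulp bound is 0.5·10⁻ᴺ°, or 0.5·10⁻ᴺ × 111000 m on the ground.
Need 0.5 × 111000 × 10⁻ᴺ ≤ 4.0 → 10⁻ᴺ ≤ 7.207e-05, so N ≥ 4.14.
So 5 decimal places suffice (0.555 m); 4 would allow up to 5.55 m.

5 decimal places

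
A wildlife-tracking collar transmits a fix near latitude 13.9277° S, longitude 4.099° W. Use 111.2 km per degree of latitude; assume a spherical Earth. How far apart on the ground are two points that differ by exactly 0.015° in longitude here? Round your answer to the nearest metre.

1619 metres

At 13.9277° a degree of longitude is 111200 × cos 13.9277° ≈ 107931 m, so 0.015° corresponds to 1618.96 m.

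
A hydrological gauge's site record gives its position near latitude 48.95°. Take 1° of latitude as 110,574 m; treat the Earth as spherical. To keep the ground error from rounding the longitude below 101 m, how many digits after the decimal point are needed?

At 48.95° one degree of longitude covers 110574 × cos 48.95° ≈ 110574 × 0.6567 ≈ 72615.9 m.
Rounding to N decimal places gives at most 0.5 × 10⁻ᴺ degrees of error, i.e. 0.5 × 10⁻ᴺ × 72615.9 m.
Need 0.5 × 72615.9 × 10⁻ᴺ ≤ 101 → 10⁻ᴺ ≤ 2.782e-03, so N ≥ 2.56.
So 3 decimal places suffice (36.3 m); 2 would allow up to 363 m.

3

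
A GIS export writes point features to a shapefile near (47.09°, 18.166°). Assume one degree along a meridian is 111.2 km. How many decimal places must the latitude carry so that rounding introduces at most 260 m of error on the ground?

One degree of latitude covers 111200 m.
N decimal places → at most half a unit in the last place, 0.5 × 10⁻ᴺ° = 111200/2 × 10⁻ᴺ m.
Need 0.5 × 111200 × 10⁻ᴺ ≤ 260 → 10⁻ᴺ ≤ 4.676e-03, so N ≥ 2.33.
N = 2 would give 556 m (too coarse); N = 3 gives 55.6 m ≤ 260 m.

3 decimal places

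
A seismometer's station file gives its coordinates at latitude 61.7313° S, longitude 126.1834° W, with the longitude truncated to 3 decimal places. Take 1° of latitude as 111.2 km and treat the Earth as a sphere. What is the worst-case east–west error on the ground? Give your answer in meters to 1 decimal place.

52.7 meters

Truncating at 3 decimal places can drop up to a full unit in the last place, so the longitude may be off by as much as 0.001°.
At latitude 61.7313° a degree of longitude spans 111200 m × cos 61.7313° = 111200 × 0.4736 ≈ 52665.1 m.
Maximum E–W displacement: 0.001 × 52665.1 = 52.6651 m.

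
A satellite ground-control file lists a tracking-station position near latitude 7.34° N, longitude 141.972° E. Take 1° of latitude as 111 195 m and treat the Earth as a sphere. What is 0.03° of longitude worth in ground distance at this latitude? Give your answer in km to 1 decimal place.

3.3 km

0.03° of longitude at 7.34° is 0.03 × 111195 × cos 7.34° ≈ 0.03 × 110284 = 3308.51 m.
That is 3308.51 m = 3.3085 km.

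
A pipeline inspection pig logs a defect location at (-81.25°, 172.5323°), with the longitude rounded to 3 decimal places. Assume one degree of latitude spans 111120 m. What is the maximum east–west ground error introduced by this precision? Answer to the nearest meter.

Rounding to 3 decimal places leaves the longitude within ±0.0005° of the true value.
Parallels shrink by cos φ, so at 81.25° a degree of longitude is 111120 × 0.1521 ≈ 16904 m.
So at most 0.0005° × 16904 ≈ 8.45198 m east–west.

8 meters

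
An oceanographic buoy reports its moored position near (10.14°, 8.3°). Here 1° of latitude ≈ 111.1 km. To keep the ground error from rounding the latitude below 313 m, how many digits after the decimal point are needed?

One degree of latitude covers 111100 m.
N decimal places → at most half a unit in the last place, 0.5 × 10⁻ᴺ° = 111100/2 × 10⁻ᴺ m.
Setting 55550 × 10⁻ᴺ ≤ 313 gives 10ᴺ ≥ 177.5, i.e. N ≥ 2.25.
So 3 decimal places suffice (55.6 m); 2 would allow up to 556 m.

3 decimal places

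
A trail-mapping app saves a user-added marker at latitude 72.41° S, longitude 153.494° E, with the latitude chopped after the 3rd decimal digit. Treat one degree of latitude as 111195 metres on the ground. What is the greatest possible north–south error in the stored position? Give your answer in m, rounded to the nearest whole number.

Truncating at 3 decimal places can drop up to a full unit in the last place, so the latitude may be off by as much as 0.001°.
Along the meridian that is 0.001° × 111195 m/° = 111.195 m.

111 m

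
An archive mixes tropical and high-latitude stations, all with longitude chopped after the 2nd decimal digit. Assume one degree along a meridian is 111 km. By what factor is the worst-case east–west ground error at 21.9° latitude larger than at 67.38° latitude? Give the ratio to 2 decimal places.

Truncating at 2 decimal places can drop up to a full unit in the last place, so the longitude may be off by as much as 0.01°.
Error at 21.9° = 0.01° × 111000 × cos 21.9° ≈ 1110 × 0.9278 = 1029.9 m.
At 67.38°: 0.01° × 111000 × cos 67.38° = 0.01 × 111000 × 0.3846 ≈ 426.93 m.
Ratio: 1029.9 / 426.93 = cos 21.9° / cos 67.38° ≈ 2.4124.

2.41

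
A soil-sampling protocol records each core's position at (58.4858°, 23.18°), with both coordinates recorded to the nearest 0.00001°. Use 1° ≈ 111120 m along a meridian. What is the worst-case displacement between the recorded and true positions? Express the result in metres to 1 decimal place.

Rounding to 5 decimal places leaves each coordinate within ±5e-06° of the true value.
North–south component: 5e-06° × 111120 = 0.5556 m.
Longitude error → 5e-06 × 111120 × cos 58.4858° = 5e-06 × 111120 × 0.5227 ≈ 0.290418 m.
Worst case both components are at the extreme and orthogonal: √(0.5556² + 0.290418²) ≈ 0.626924 m.

0.6 metres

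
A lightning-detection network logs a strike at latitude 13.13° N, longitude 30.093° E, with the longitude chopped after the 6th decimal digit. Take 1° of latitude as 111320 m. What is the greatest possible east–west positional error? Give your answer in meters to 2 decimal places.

Truncating at 6 decimal places can drop up to a full unit in the last place, so the longitude may be off by as much as 1e-06°.
Parallels shrink by cos φ, so at 13.13° a degree of longitude is 111320 × 0.9739 ≈ 108410 m.
Maximum E–W displacement: 1e-06 × 108410 = 0.10841 m.

0.11 meters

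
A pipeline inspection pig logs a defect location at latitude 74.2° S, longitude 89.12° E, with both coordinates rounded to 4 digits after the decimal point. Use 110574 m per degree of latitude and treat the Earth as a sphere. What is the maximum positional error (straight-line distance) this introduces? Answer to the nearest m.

6 m

Rounding to 4 decimal places leaves each coordinate within ±5e-05° of the true value.
Latitude error → 5e-05 × 110574 = 5.5287 m along the meridian.
Longitude error → 5e-05 × 110574 × cos 74.2° = 5e-05 × 110574 × 0.2723 ≈ 1.50536 m.
Combining orthogonally: (5.5287² + 1.50536²)^½ ≈ 5.72998 m.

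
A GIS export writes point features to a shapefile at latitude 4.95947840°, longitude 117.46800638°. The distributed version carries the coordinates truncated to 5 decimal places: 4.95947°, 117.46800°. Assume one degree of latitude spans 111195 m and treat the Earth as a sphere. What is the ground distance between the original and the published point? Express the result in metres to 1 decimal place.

The latitude changed by +0.00000840° and the longitude by +0.00000638°.
N–S: 0.00000840° × 111195 m/° = 0.934038 m.
East–west at this latitude: 0.00000638° × 111195 × cos 4.95947° ≈ 0.00000638 × 110779 = 0.706768 m.
Distance: √(0.934038² + 0.706768²) ≈ 1.1713 m.

1.2 metres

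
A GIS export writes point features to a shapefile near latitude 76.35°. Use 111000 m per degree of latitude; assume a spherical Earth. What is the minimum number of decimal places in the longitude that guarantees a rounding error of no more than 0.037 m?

6 decimal places

At 76.35° one degree of longitude covers 111000 × cos 76.35° ≈ 111000 × 0.2360 ≈ 26194.9 m.
Rounding to N decimal places gives at most 0.5 × 10⁻ᴺ degrees of error, i.e. 0.5 × 10⁻ᴺ × 26194.9 m.
Setting 13097.5 × 10⁻ᴺ ≤ 0.037 gives 10ᴺ ≥ 3.54e+05, i.e. N ≥ 5.55.
At 5 places the error can reach 0.131 m, but 6 places keeps it to 0.0131 m.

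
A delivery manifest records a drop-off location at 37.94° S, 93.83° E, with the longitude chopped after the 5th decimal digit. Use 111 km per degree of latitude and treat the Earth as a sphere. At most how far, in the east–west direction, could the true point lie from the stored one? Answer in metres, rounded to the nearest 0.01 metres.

Truncating at 5 decimal places can drop up to a full unit in the last place, so the longitude may be off by as much as 1e-05°.
One degree of longitude at 37.94° is 111000 × cos 37.94° ≈ 111000 × 0.7887 = 87540.7 m.
East–west error: 1e-05° × 87540.7 m/° ≈ 0.875407 m.

0.88 metres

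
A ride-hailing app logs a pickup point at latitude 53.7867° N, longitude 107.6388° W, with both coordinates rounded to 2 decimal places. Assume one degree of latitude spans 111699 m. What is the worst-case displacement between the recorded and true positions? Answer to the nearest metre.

649 metres

Rounding to 2 decimal places leaves each coordinate within ±0.005° of the true value.
North–south component: 0.005° × 111699 = 558.495 m.
Longitude error → 0.005 × 111699 × cos 53.7867° = 0.005 × 111699 × 0.5908 ≈ 329.955 m.
Worst case both components are at the extreme and orthogonal: √(558.495² + 329.955²) ≈ 648.681 m.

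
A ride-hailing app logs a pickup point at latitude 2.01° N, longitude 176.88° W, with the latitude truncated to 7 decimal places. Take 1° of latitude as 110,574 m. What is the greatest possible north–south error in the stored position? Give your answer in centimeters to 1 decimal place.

Truncating at 7 decimal places can drop up to a full unit in the last place, so the latitude may be off by as much as 1e-07°.
Along the meridian that is 1e-07° × 110574 m/° = 0.0110574 m.
That is 0.0110574 m = 1.1057 cm.

1.1 centimeters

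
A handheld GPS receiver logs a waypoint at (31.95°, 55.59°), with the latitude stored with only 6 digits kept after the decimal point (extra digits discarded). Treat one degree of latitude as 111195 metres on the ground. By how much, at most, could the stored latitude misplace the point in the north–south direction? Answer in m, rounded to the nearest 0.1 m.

Truncating at 6 decimal places can drop up to a full unit in the last place, so the latitude may be off by as much as 1e-06°.
North–south distance: 1e-06° × 111195 m/° = 0.111195 m.

0.1 m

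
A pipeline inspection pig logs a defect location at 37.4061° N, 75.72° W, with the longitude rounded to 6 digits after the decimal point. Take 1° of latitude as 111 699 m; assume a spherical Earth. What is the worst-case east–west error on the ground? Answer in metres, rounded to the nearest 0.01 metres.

Rounding to 6 decimal places leaves the longitude within ±5e-07° of the true value.
One degree of longitude at 37.4061° is 111699 × cos 37.4061° ≈ 111699 × 0.7943 = 88728.1 m.
East–west error: 5e-07° × 88728.1 m/° ≈ 0.044364 m.

0.04 metres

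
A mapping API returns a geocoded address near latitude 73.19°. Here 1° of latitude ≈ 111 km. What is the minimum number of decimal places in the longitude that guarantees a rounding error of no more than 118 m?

3 decimal places

At 73.19° one degree of longitude covers 111000 × cos 73.19° ≈ 111000 × 0.2892 ≈ 32101.1 m.
N decimal places → at most half a unit in the last place, 0.5 × 10⁻ᴺ° = 32101.1/2 × 10⁻ᴺ m.
Need 0.5 × 32101.1 × 10⁻ᴺ ≤ 118 → 10⁻ᴺ ≤ 7.352e-03, so N ≥ 2.13.
So 3 decimal places suffice (16.1 m); 2 would allow up to 161 m.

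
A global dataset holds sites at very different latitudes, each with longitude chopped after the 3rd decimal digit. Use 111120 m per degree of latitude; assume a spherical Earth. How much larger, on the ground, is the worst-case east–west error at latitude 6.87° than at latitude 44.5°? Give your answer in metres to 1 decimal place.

Truncating at 3 decimal places can drop up to a full unit in the last place, so the longitude may be off by as much as 0.001°.
Error at 6.87° = 0.001° × 111120 × cos 6.87° ≈ 111.12 × 0.9928 = 110.32 m.
Error at 44.5° = 0.001° × 111120 × cos 44.5° ≈ 111.12 × 0.7133 = 79.256 m.
So the lower-latitude error exceeds the higher by 110.32 − 79.256 = 31.066 m.

31.1 metres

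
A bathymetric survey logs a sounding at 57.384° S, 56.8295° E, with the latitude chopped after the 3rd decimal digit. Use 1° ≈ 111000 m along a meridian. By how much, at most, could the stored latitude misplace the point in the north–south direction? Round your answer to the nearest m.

111 m

Truncating at 3 decimal places can drop up to a full unit in the last place, so the latitude may be off by as much as 0.001°.
North–south distance: 0.001° × 111000 m/° = 111 m.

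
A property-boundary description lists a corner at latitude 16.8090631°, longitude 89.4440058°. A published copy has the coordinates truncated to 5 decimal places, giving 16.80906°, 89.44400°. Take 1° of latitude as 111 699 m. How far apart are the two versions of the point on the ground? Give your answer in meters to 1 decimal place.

Δlat = 16.8090631 − 16.80906 = +0.0000031°; Δlon = 89.4440058 − 89.44400 = +0.0000058°.
N–S: 0.0000031° × 111699 m/° = 0.346267 m.
E–W at 16.8091°: 0.0000058° × 111699 × cos 16.8091° = 0.0000058 × 111699 × 0.9573 ≈ 0.620174 m.
Distance: √(0.346267² + 0.620174²) ≈ 0.710293 m.

0.7 meters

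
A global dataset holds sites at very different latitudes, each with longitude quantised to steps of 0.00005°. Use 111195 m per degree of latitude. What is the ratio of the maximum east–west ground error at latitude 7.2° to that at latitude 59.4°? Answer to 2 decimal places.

With a 0.00005° grid the true value lies within half a step, ±0.00005°/2 = ±2.5e-05°, of the stored one.
At 7.2°: 2.5e-05° × 111195 × cos 7.2° = 2.5e-05 × 111195 × 0.9921 ≈ 2.758 m.
Error at 59.4° = 2.5e-05° × 111195 × cos 59.4° ≈ 2.7799 × 0.5090 = 1.4151 m.
The ratio reduces to cos 7.2° / cos 59.4° = 0.9921/0.5090 ≈ 1.9490.

1.95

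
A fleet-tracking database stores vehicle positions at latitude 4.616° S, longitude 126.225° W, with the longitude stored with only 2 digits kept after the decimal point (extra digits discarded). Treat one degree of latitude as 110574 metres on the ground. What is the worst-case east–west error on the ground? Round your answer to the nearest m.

1102 m

Truncating at 2 decimal places can drop up to a full unit in the last place, so the longitude may be off by as much as 0.01°.
One degree of longitude at 4.616° is 110574 × cos 4.616° ≈ 110574 × 0.9968 = 110215 m.
So at most 0.01° × 110215 ≈ 1102.15 m east–west.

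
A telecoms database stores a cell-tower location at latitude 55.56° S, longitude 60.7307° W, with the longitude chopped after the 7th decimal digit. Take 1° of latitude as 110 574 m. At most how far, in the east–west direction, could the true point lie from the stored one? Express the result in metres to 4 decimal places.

0.0063 metres

Truncating at 7 decimal places can drop up to a full unit in the last place, so the longitude may be off by as much as 1e-07°.
Parallels shrink by cos φ, so at 55.56° a degree of longitude is 110574 × 0.5655 ≈ 62534.3 m.
East–west error: 1e-07° × 62534.3 m/° ≈ 0.00625343 m.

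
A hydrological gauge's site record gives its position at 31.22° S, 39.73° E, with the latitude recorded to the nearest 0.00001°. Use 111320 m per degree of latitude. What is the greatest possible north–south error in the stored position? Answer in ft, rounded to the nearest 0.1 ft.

1.8 ft

Rounding to 5 decimal places leaves the latitude within ±5e-06° of the true value.
So the N–S error is at most 5e-06 × 111320 = 0.5566 m.
Converting: 0.5566 m × 3.2808 ft/m ≈ 1.8261 ft.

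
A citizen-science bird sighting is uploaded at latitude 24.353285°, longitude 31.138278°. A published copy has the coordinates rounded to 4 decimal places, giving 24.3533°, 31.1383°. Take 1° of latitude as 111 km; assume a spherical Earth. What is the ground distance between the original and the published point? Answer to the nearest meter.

The latitude changed by -0.000015° and the longitude by -0.000022°.
North–south shift: -0.000015 × 111000 = -1.665 m.
East–west at this latitude: -0.000022° × 111000 × cos 24.3533° ≈ -0.000022 × 101123 = -2.22471 m.
Combined displacement = (1.665² + 2.22471²)^½ ≈ 2.77877 m.

3 meters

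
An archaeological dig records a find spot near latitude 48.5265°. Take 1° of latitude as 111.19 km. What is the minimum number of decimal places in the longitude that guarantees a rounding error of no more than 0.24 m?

6 decimal places

At 48.5265° one degree of longitude covers 111190 × cos 48.5265° ≈ 111190 × 0.6623 ≈ 73638.2 m.
N decimal places → at most half a unit in the last place, 0.5 × 10⁻ᴺ° = 73638.2/2 × 10⁻ᴺ m.
Need 0.5 × 73638.2 × 10⁻ᴺ ≤ 0.24 → 10⁻ᴺ ≤ 6.518e-06, so N ≥ 5.19.
At 5 places the error can reach 0.368 m, but 6 places keeps it to 0.0368 m.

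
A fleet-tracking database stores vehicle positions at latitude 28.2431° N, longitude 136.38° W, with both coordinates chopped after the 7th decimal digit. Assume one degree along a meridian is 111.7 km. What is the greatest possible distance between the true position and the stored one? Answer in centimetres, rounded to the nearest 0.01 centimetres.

Truncating at 7 decimal places can drop up to a full unit in the last place, so each coordinate may be off by as much as 1e-07°.
Latitude error → 1e-07 × 111700 = 0.01117 m along the meridian.
East–west component at 28.2431°: 1e-07° × 111700 × cos 28.2431° ≈ 1e-07 × 98401.9 ≈ 0.00984019 m.
The two errors are perpendicular, so the maximum displacement is √(0.01117² + 0.00984019²) ≈ 0.0148862 m.
That is 0.0148862 m = 1.4886 cm.

1.49 centimetres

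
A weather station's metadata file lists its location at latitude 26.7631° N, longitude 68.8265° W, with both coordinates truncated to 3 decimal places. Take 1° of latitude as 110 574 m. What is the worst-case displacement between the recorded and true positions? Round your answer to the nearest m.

148 m

Truncating at 3 decimal places can drop up to a full unit in the last place, so each coordinate may be off by as much as 0.001°.
North–south component: 0.001° × 110574 = 110.574 m.
E–W at 26.7631°: 0.001° × 110574 × cos 26.7631° = 0.001 × 110574 × 0.8929 ≈ 98.7289 m.
Worst case both components are at the extreme and orthogonal: √(110.574² + 98.7289²) ≈ 148.236 m.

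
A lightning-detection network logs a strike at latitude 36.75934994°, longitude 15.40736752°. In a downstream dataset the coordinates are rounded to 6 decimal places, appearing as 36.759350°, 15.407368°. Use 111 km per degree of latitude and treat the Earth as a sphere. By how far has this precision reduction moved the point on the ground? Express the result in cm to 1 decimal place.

The latitude changed by -0.00000006° and the longitude by -0.00000048°.
North–south shift: -0.00000006 × 111000 = -0.00666 m.
East–west at this latitude: -0.00000048° × 111000 × cos 36.7593° ≈ -0.00000048 × 88928.3 = -0.0426856 m.
Distance: √(0.00666² + 0.0426856²) ≈ 0.043202 m.
That is 0.043202 m = 4.3202 cm.

4.3 cm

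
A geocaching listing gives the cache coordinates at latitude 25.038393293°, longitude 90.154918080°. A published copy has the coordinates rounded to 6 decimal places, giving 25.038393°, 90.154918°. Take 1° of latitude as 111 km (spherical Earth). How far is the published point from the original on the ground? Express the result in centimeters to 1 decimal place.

3.4 centimeters

Δlat = 25.038393293 − 25.038393 = +0.000000293°; Δlon = 90.154918080 − 90.154918 = +0.000000080°.
N–S: 0.000000293° × 111000 m/° = 0.032523 m.
East–west at this latitude: 0.000000080° × 111000 × cos 25.0384° ≈ 0.000000080 × 100569 = 0.0080455 m.
Combined displacement = (0.032523² + 0.0080455²)^½ ≈ 0.0335034 m.
That is 0.0335034 m = 3.3503 cm.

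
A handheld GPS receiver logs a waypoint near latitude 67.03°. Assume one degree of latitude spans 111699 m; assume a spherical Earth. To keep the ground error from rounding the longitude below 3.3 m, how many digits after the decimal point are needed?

4 decimal places

At 67.03° one degree of longitude covers 111699 × cos 67.03° ≈ 111699 × 0.3902 ≈ 43590.4 m.
Rounding to N decimal places gives at most 0.5 × 10⁻ᴺ degrees of error, i.e. 0.5 × 10⁻ᴺ × 43590.4 m.
Need 0.5 × 43590.4 × 10⁻ᴺ ≤ 3.3 → 10⁻ᴺ ≤ 1.514e-04, so N ≥ 3.82.
So 4 decimal places suffice (2.18 m); 3 would allow up to 21.8 m.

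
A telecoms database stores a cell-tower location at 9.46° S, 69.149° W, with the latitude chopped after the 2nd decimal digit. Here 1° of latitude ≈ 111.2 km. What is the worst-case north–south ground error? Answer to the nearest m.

1112 m

Truncating at 2 decimal places can drop up to a full unit in the last place, so the latitude may be off by as much as 0.01°.
Along the meridian that is 0.01° × 111200 m/° = 1112 m.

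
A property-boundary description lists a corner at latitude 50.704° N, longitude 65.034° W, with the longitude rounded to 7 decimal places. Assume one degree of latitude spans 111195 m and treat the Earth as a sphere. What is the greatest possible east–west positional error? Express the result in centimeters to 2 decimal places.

Rounding to 7 decimal places leaves the longitude within ±5e-08° of the true value.
Parallels shrink by cos φ, so at 50.704° a degree of longitude is 111195 × 0.6333 ≈ 70422.8 m.
Maximum E–W displacement: 5e-08 × 70422.8 = 0.00352114 m.
That is 0.00352114 m = 0.35211 cm.

0.35 centimeters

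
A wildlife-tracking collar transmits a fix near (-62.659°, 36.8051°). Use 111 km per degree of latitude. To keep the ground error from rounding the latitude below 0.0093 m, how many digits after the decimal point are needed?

One degree of latitude covers 111000 m.
Rounding to N decimal places gives at most 0.5 × 10⁻ᴺ degrees of error, i.e. 0.5 × 10⁻ᴺ × 111000 m.
Setting 55500 × 10⁻ᴺ ≤ 0.0093 gives 10ᴺ ≥ 5.968e+06, i.e. N ≥ 6.78.
At 6 places the error can reach 0.0555 m, but 7 places keeps it to 0.00555 m.

7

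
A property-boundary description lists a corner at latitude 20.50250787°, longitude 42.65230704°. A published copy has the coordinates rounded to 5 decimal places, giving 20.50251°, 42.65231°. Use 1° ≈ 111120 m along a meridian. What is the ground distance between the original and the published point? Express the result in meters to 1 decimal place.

Δlat = 20.50250787 − 20.50251 = -0.00000213°; Δlon = 42.65230704 − 42.65231 = -0.00000296°.
N–S: -0.00000213° × 111120 m/° = -0.236686 m.
East–west at this latitude: -0.00000296° × 111120 × cos 20.5025° ≈ -0.00000296 × 104081 = -0.308081 m.
Distance: √(0.236686² + 0.308081²) ≈ 0.388502 m.

0.4 meters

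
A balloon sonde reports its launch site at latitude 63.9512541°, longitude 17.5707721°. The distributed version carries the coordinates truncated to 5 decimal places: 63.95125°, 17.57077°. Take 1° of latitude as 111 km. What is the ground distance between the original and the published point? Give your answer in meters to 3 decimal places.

The latitude changed by +0.0000041° and the longitude by +0.0000021°.
North–south shift: 0.0000041 × 111000 = 0.4551 m.
E–W at 63.9513°: 0.0000021° × 111000 × cos 63.9513° = 0.0000021 × 111000 × 0.4391 ≈ 0.102363 m.
Distance: √(0.4551² + 0.102363²) ≈ 0.46647 m.

0.466 meters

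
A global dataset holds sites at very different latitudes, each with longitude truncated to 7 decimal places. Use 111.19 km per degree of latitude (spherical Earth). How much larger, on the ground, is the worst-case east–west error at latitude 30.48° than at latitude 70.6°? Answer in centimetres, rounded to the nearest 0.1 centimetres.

0.6 centimetres

Truncating at 7 decimal places can drop up to a full unit in the last place, so the longitude may be off by as much as 1e-07°.
At 30.48°: 1e-07° × 111190 × cos 30.48° = 1e-07 × 111190 × 0.8618 ≈ 0.0095824 m.
At 70.6°: 1e-07° × 111190 × cos 70.6° = 1e-07 × 111190 × 0.3322 ≈ 0.0036933 m.
So the lower-latitude error exceeds the higher by 0.0095824 − 0.0036933 = 0.0058891 m.
That is 0.00588912 m = 0.58891 cm.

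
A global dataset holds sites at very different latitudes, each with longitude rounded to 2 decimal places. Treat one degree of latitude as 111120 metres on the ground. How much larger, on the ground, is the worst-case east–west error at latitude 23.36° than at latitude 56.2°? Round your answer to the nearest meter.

Rounding to 2 decimal places leaves the longitude within ±0.005° of the true value.
Error at 23.36° = 0.005° × 111120 × cos 23.36° ≈ 555.6 × 0.9180 = 510.06 m.
At 56.2°: 0.005° × 111120 × cos 56.2° = 0.005 × 111120 × 0.5563 ≈ 309.08 m.
Difference: 510.06 − 309.08 = 200.98 m.

201 meters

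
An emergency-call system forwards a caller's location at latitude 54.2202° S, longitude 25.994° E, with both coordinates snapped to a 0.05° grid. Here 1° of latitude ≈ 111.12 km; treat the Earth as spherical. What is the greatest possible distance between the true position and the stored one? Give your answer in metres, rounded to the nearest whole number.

3218 metres

With a 0.05° grid the true value lies within half a step, ±0.05°/2 = ±0.025°, of the stored one.
Latitude error → 0.025 × 111120 = 2778 m along the meridian.
E–W at 54.2202°: 0.025° × 111120 × cos 54.2202° = 0.025 × 111120 × 0.5847 ≈ 1624.22 m.
Worst case both components are at the extreme and orthogonal: √(2778² + 1624.22²) ≈ 3217.98 m.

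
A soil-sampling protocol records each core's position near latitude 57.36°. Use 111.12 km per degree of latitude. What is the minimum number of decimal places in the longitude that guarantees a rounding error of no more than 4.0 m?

4

At 57.36° one degree of longitude covers 111120 × cos 57.36° ≈ 111120 × 0.5394 ≈ 59933.5 m.
Rounding to N decimal places gives at most 0.5 × 10⁻ᴺ degrees of error, i.e. 0.5 × 10⁻ᴺ × 59933.5 m.
Need 0.5 × 59933.5 × 10⁻ᴺ ≤ 4.0 → 10⁻ᴺ ≤ 1.335e-04, so N ≥ 3.87.
At 3 places the error can reach 30 m, but 4 places keeps it to 3 m.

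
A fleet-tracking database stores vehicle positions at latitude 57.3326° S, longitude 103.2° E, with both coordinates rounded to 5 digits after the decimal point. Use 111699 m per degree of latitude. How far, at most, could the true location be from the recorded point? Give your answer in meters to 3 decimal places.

Rounding to 5 decimal places leaves each coordinate within ±5e-06° of the true value.
N–S: 5e-06° × 111699 m/° = 0.558495 m.
East–west component at 57.3326°: 5e-06° × 111699 × cos 57.3326° ≈ 5e-06 × 60290.8 ≈ 0.301454 m.
Worst case both components are at the extreme and orthogonal: √(0.558495² + 0.301454²) ≈ 0.634658 m.

0.635 meters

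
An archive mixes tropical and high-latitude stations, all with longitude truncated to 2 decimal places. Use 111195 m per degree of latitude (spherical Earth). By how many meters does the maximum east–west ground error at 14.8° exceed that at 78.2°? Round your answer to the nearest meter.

Truncating at 2 decimal places can drop up to a full unit in the last place, so the longitude may be off by as much as 0.01°.
Error at 14.8° = 0.01° × 111195 × cos 14.8° ≈ 1112 × 0.9668 = 1075.1 m.
Error at 78.2° = 0.01° × 111195 × cos 78.2° ≈ 1112 × 0.2045 = 227.39 m.
So the lower-latitude error exceeds the higher by 1075.1 − 227.39 = 847.67 m.

848 meters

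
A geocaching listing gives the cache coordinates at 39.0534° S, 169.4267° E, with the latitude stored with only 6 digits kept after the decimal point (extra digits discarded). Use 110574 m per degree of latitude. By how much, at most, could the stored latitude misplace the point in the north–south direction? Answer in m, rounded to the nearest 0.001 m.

Truncating at 6 decimal places can drop up to a full unit in the last place, so the latitude may be off by as much as 1e-06°.
Along the meridian that is 1e-06° × 110574 m/° = 0.110574 m.

0.111 m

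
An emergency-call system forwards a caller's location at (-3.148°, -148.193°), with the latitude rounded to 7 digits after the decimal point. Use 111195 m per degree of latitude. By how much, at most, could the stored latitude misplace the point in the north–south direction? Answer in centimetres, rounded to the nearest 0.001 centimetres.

0.556 centimetres

Rounding to 7 decimal places leaves the latitude within ±5e-08° of the true value.
So the N–S error is at most 5e-08 × 111195 = 0.00555975 m.
That is 0.00555975 m = 0.55597 cm.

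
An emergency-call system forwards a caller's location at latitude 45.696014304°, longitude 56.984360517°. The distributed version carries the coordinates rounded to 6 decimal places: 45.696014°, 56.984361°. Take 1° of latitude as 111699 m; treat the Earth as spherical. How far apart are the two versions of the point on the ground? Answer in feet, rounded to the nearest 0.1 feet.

0.2 feet

The latitude changed by +0.000000304° and the longitude by -0.000000483°.
N–S: 0.000000304° × 111699 m/° = 0.0339565 m.
E–W at 45.696°: -0.000000483° × 111699 × cos 45.696° = -0.000000483 × 111699 × 0.6985 ≈ -0.0376826 m.
Combined displacement = (0.0339565² + 0.0376826²)^½ ≈ 0.050725 m.
Converting: 0.050725 m × 3.2808 ft/m ≈ 0.16642 ft.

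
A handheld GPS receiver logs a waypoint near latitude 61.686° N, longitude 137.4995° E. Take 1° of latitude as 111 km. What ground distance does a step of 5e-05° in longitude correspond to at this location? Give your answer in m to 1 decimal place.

2.6 m

5e-05° of longitude at 61.686° is 5e-05 × 111000 × cos 61.686° ≈ 5e-05 × 52647.7 = 2.63238 m.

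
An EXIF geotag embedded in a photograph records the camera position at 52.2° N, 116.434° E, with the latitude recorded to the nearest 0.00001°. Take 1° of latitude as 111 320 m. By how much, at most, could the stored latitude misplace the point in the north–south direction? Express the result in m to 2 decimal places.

0.56 m

Rounding to 5 decimal places leaves the latitude within ±5e-06° of the true value.
Along the meridian that is 5e-06° × 111320 m/° = 0.5566 m.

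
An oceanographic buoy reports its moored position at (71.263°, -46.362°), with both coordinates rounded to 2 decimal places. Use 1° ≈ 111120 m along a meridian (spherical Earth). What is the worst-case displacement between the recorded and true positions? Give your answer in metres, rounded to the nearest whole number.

Rounding to 2 decimal places leaves each coordinate within ±0.005° of the true value.
North–south component: 0.005° × 111120 = 555.6 m.
Longitude error → 0.005 × 111120 × cos 71.263° = 0.005 × 111120 × 0.3212 ≈ 178.472 m.
The two errors are perpendicular, so the maximum displacement is √(555.6² + 178.472²) ≈ 583.561 m.

584 metres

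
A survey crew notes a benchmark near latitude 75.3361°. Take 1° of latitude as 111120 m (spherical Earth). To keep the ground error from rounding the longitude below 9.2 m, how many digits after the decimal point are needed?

4 decimal places

At 75.3361° one degree of longitude covers 111120 × cos 75.3361° ≈ 111120 × 0.2531 ≈ 28129.9 m.
Rounding to N decimal places gives at most 0.5 × 10⁻ᴺ degrees of error, i.e. 0.5 × 10⁻ᴺ × 28129.9 m.
Setting 14064.9 × 10⁻ᴺ ≤ 9.2 gives 10ᴺ ≥ 1529, i.e. N ≥ 3.18.
At 3 places the error can reach 14.1 m, but 4 places keeps it to 1.41 m.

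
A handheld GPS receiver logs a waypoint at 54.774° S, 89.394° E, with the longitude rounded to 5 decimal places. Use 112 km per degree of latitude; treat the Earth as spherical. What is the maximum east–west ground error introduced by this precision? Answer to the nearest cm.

32 cm

Rounding to 5 decimal places leaves the longitude within ±5e-06° of the true value.
At latitude 54.774° a degree of longitude spans 112000 m × cos 54.774° = 112000 × 0.5768 ≈ 64601.9 m.
Maximum E–W displacement: 5e-06 × 64601.9 = 0.32301 m.
That is 0.32301 m = 32.301 cm.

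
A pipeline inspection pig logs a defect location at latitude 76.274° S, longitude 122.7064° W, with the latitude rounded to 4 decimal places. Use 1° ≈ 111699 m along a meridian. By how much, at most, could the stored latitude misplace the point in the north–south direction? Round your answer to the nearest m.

Rounding to 4 decimal places leaves the latitude within ±5e-05° of the true value.
So the N–S error is at most 5e-05 × 111699 = 5.58495 m.

6 m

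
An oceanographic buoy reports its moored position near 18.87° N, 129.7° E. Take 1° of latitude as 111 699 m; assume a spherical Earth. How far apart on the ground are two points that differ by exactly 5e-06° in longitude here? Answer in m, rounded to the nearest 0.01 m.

One degree of longitude here spans 111699 × cos 18.87° = 111699 × 0.9463 ≈ 105696 m; 5e-06° of that is 0.528479 m.

0.53 m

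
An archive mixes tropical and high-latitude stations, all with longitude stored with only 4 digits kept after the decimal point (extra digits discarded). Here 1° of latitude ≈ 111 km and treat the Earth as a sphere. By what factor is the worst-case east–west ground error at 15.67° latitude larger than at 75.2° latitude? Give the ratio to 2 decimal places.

Truncating at 4 decimal places can drop up to a full unit in the last place, so the longitude may be off by as much as 0.0001°.
Error at 15.67° = 0.0001° × 111000 × cos 15.67° ≈ 11.1 × 0.9628 = 10.687 m.
At 75.2°: 0.0001° × 111000 × cos 75.2° = 0.0001 × 111000 × 0.2554 ≈ 2.8354 m.
Ratio: 10.687 / 2.8354 = cos 15.67° / cos 75.2° ≈ 3.7692.

3.77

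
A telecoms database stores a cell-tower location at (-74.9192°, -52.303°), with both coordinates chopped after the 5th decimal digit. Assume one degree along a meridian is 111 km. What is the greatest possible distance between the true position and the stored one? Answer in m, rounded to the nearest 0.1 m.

Truncating at 5 decimal places can drop up to a full unit in the last place, so each coordinate may be off by as much as 1e-05°.
Latitude error → 1e-05 × 111000 = 1.11 m along the meridian.
E–W at 74.9192°: 1e-05° × 111000 × cos 74.9192° = 1e-05 × 111000 × 0.2602 ≈ 0.288801 m.
Worst case both components are at the extreme and orthogonal: √(1.11² + 0.288801²) ≈ 1.14696 m.

1.1 m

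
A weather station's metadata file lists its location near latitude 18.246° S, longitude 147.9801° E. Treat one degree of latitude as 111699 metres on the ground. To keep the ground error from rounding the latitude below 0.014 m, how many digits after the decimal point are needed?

7

One degree of latitude covers 111699 m.
With N decimal places the half-ulp bound is 0.5·10⁻ᴺ°, or 0.5·10⁻ᴺ × 111699 m on the ground.
Setting 55849.5 × 10⁻ᴺ ≤ 0.014 gives 10ᴺ ≥ 3.989e+06, i.e. N ≥ 6.60.
N = 6 would give 0.0558 m (too coarse); N = 7 gives 0.00558 m ≤ 0.014 m.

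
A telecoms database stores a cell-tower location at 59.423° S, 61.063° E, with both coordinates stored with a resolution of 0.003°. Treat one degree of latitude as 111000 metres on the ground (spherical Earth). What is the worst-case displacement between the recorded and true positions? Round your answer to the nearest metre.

187 metres

With a 0.003° grid the true value lies within half a step, ±0.003°/2 = ±0.0015°, of the stored one.
N–S: 0.0015° × 111000 m/° = 166.5 m.
East–west component at 59.423°: 0.0015° × 111000 × cos 59.423° ≈ 0.0015 × 56465.2 ≈ 84.6979 m.
Worst case both components are at the extreme and orthogonal: √(166.5² + 84.6979²) ≈ 186.805 m.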